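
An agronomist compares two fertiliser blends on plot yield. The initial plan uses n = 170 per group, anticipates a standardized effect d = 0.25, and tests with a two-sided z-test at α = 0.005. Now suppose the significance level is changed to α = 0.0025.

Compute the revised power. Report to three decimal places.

δ = d·√(n/2) = 0.25 × √(170/2) = 2.3049 (unchanged). New critical value: z_{0.0013} = 3.023.
Revised power = Φ(δ − 3.023) + Φ(−δ − 3.023) = Φ(-0.718) + Φ(-5.328) = 0.2362 + 0.0000 = 0.2362.

Power ≈ 0.236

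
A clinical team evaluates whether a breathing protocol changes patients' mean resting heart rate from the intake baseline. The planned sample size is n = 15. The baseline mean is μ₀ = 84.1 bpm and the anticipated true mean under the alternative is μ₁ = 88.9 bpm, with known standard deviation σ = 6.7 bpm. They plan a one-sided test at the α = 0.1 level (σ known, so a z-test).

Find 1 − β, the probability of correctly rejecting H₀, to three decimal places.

Standardized effect: d = |μ₁ − μ₀| / σ = |88.9 − 84.1| / 6.7 = 0.7164
Noncentrality parameter: δ = d·√n = 0.7164 × √15 = 2.7747
One-sided α = 0.1 → critical value z_{0.1} = 1.282.
Power = P(Z > 1.282 − δ) = Φ(1.493) = 0.9323.

Power ≈ 0.932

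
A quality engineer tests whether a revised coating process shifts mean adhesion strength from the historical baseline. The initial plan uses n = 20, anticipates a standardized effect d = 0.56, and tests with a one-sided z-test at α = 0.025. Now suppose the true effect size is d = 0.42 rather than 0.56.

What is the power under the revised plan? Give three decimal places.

With d = 0.42: δ = d·√n = 0.42 × √20 = 1.8783. Critical value z_{0.025} = 1.960.
Revised power = P(Z > 1.960 − δ) = Φ(-0.082) = 0.4675.

Power ≈ 0.467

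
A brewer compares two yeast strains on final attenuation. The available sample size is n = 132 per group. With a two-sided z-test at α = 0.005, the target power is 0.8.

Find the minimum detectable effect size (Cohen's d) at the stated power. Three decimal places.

Required noncentrality: δ = z_{0.0025} + z_{0.20} = 2.807 + 0.842 = 3.649.
(Lower-tail contribution to power is negligible for δ > 0.)
δ = d·√(n/2) ⇒ d = δ/√(n/2) = 3.649/√(132/2) = 0.4491.

d ≈ 0.449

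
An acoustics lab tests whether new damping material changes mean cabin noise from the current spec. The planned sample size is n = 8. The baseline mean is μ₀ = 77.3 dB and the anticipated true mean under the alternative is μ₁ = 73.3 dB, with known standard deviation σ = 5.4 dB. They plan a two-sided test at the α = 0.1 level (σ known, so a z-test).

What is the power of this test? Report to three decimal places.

Power ≈ 0.674

Standardized effect: d = |μ₁ − μ₀| / σ = |73.3 − 77.3| / 5.4 = 0.7407
Noncentrality parameter: δ = d·√n = 0.7407 × √8 = 2.0951
Two-sided α = 0.1 → critical value z_{0.05} = 1.645.
Power = Φ(δ − 1.645) + Φ(−δ − 1.645) = Φ(0.450) + Φ(-3.740) = 0.6737 + 0.0001 = 0.6738.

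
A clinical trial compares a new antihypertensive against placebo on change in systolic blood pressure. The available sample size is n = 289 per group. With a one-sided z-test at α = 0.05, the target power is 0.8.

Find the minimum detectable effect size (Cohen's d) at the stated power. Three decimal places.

Required noncentrality: δ = z_{0.05} + z_{0.20} = 1.645 + 0.842 = 2.486.
δ = d·√(n/2) ⇒ d = δ/√(n/2) = 2.486/√(289/2) = 0.2068.

d ≈ 0.207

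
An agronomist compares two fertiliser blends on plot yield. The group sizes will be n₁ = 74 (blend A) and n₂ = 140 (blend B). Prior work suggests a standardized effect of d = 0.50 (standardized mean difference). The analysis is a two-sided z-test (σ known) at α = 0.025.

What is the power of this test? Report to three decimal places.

Power ≈ 0.892

Noncentrality parameter: δ = d / √(1/n₁ + 1/n₂) = 0.50 / √(1/74 + 1/140) = 3.4789
Critical value for a two-sided test at α = 0.025: z_{α/2} = 2.241.
Power = Φ(δ − 2.241) + Φ(−δ − 2.241) = Φ(1.238) + Φ(-5.720) = 0.8921 + 0.0000 = 0.8921.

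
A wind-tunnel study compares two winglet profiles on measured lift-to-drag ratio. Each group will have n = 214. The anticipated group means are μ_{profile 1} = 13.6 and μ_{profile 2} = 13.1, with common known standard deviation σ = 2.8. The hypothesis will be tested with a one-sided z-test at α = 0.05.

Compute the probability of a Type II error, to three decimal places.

β ≈ 0.420

Standardized effect: d = |μ_{profile 1} − μ_{profile 2}| / σ = |13.6 − 13.1| / 2.8 = 0.1786
Noncentrality parameter: δ = d·√(n/2) = 0.1786 × √(214/2) = 1.8472
Critical value for a one-sided test at α = 0.05: z_α = 1.645.
Power = Φ(δ − 1.645) = Φ(0.202) = 0.5802.
Type II error: β = 1 − power = 1 − 0.5802 = 0.4198.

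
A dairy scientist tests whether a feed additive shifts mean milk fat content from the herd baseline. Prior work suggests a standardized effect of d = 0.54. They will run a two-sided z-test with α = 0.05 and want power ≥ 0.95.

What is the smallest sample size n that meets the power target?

For power 0.95 need Φ(δ − z_{0.025}) = 0.95, so δ = z_{0.025} + z_{0.05} = 1.960 + 1.645 = 3.605.
(For δ > 0 the lower-tail rejection region contributes negligibly to power, so the one-term inversion is standard.)
δ = d·√n ⇒ n = (δ/d)² = (3.605 / 0.54)² = 44.56.
Round up to the next whole unit.

n = 45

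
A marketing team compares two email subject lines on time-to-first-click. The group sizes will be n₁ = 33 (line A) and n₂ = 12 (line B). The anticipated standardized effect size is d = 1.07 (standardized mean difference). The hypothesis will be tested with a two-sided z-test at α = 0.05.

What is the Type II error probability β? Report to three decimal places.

β ≈ 0.112

Noncentrality parameter: δ = d / √(1/n₁ + 1/n₂) = 1.07 / √(1/33 + 1/12) = 3.1741
Critical value for a two-sided test at α = 0.05: z_{α/2} = 1.960.
Power = Φ(δ − 1.960) + Φ(−δ − 1.960) = Φ(1.214) + Φ(-5.134) = 0.8877 + 0.0000 = 0.8877.
Type II error: β = 1 − power = 1 − 0.8877 = 0.1123.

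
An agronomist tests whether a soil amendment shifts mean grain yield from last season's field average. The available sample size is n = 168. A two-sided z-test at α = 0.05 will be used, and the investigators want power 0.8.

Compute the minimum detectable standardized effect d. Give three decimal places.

d ≈ 0.216

Need Φ(δ − 1.960) = 0.8, so δ = 1.960 + 0.842 = 2.802.
(The second rejection-region term Φ(−δ − z_{α/2}) is negligible and dropped.)
δ = d·√n ⇒ d = δ/√n = 2.802/√168 = 0.2161.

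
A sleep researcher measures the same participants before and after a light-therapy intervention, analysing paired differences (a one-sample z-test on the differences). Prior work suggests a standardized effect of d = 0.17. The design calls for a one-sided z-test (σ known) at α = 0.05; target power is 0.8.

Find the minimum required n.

n = 214

For power 0.8 need Φ(δ − z_{0.05}) = 0.8, so δ = z_{0.05} + z_{0.20} = 1.645 + 0.842 = 2.486.
δ = d·√n ⇒ n = (δ/d)² = (2.486 / 0.17)² = 213.93.
Rounding up, n = 214.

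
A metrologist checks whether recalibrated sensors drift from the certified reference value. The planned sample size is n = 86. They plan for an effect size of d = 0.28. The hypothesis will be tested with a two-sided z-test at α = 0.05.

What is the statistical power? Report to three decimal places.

Noncentrality parameter: δ = d·√n = 0.28 × √86 = 2.5966
Critical value for a two-sided test at α = 0.05: z_{α/2} = 1.960.
Power = Φ(δ − 1.960) + Φ(−δ − 1.960) = Φ(0.637) + Φ(-4.557) = 0.7378 + 0.0000 = 0.7378.

Power ≈ 0.738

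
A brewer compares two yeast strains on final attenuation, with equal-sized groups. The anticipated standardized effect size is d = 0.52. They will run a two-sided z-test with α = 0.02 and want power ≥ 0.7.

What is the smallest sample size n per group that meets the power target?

For power 0.7 need Φ(δ − z_{0.01}) = 0.7, so δ = z_{0.01} + z_{0.30} = 2.326 + 0.524 = 2.851.
(Ignoring the negligible lower-tail rejection probability gives the usual closed-form inversion.)
δ = d·√(n/2) ⇒ n = 2(δ/d)² = 2 × (2.851 / 0.52)² = 60.11.
Round up to the next whole unit.

n = 61 per group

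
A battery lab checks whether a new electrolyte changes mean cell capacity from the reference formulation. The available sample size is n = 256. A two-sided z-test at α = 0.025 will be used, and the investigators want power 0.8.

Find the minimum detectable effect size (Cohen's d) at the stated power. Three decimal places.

d ≈ 0.193

Need Φ(δ − 2.241) = 0.8, so δ = 2.241 + 0.842 = 3.083.
(Lower-tail contribution to power is negligible for δ > 0.)
δ = d·√n ⇒ d = δ/√n = 3.083/√256 = 0.1927.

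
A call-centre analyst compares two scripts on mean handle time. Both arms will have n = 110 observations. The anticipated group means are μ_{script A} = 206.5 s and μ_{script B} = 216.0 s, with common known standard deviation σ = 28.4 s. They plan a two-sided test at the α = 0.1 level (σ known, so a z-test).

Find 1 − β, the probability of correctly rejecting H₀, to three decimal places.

Power ≈ 0.798

Standardized effect: d = |μ_{script A} − μ_{script B}| / σ = |206.5 − 216.0| / 28.4 = 0.3345
Noncentrality parameter: δ = d·√(n/2) = 0.3345 × √(110/2) = 2.4808
Two-sided α = 0.1 → critical value z_{0.05} = 1.645.
Power = Φ(δ − 1.645) + Φ(−δ − 1.645) = Φ(0.836) + Φ(-4.126) = 0.7984 + 0.0000 = 0.7984.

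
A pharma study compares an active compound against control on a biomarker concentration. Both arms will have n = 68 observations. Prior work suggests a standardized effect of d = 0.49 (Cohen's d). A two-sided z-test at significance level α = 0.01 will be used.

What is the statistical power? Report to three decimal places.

Power ≈ 0.611

Noncentrality parameter: δ = d·√(n/2) = 0.49 × √(68/2) = 2.8572
Two-sided α = 0.01 → critical value z_{0.005} = 2.576.
Power = Φ(δ − 2.576) + Φ(−δ − 2.576) = Φ(0.281) + Φ(-5.433) = 0.6108 + 0.0000 = 0.6108.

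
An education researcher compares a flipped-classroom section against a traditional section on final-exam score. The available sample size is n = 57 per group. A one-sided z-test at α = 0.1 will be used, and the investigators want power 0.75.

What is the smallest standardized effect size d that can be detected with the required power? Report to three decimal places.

Required noncentrality: δ = z_{0.1} + z_{0.25} = 1.282 + 0.674 = 1.956.
δ = d·√(n/2) ⇒ d = δ/√(n/2) = 1.956/√(57/2) = 0.3664.

d ≈ 0.366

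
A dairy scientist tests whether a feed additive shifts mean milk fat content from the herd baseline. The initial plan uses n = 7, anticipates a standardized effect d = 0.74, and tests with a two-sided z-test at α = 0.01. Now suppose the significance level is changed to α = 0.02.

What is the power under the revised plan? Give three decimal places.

δ = d·√n = 0.74 × √7 = 1.9579 (unchanged). New critical value: z_{0.01} = 2.326.
Revised power = Φ(δ − 2.326) + Φ(−δ − 2.326) = Φ(-0.368) + Φ(-4.284) = 0.3563 + 0.0000 = 0.3563.

Power ≈ 0.356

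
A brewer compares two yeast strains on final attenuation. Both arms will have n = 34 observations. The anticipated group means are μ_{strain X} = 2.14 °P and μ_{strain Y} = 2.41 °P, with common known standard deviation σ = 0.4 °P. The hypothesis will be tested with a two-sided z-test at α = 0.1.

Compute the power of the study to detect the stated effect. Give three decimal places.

Power ≈ 0.872

Standardized effect: d = |μ_{strain X} − μ_{strain Y}| / σ = |2.14 − 2.41| / 0.4 = 0.6750
Noncentrality parameter: δ = d·√(n/2) = 0.6750 × √(34/2) = 2.7831
Critical value for a two-sided test at α = 0.1: z_{α/2} = 1.645.
Power = Φ(δ − 1.645) + Φ(−δ − 1.645) = Φ(1.138) + Φ(-4.428) = 0.8725 + 0.0000 = 0.8725.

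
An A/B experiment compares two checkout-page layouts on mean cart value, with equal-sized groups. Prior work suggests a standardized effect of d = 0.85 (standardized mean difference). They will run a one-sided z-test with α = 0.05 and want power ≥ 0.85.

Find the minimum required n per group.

n = 20 per group

For power 0.85 need Φ(δ − z_{0.05}) = 0.85, so δ = z_{0.05} + z_{0.15} = 1.645 + 1.036 = 2.681.
δ = d·√(n/2) ⇒ n = 2(δ/d)² = 2 × (2.681 / 0.85)² = 19.90.
Rounding up, n = 20 per group.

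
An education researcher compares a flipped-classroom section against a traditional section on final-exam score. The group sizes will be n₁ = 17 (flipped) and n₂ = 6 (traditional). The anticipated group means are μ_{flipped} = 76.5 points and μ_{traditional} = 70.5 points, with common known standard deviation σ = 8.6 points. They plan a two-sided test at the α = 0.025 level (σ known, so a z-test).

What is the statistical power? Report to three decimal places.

Power ≈ 0.220

Standardized effect: d = |μ_{flipped} − μ_{traditional}| / σ = |76.5 − 70.5| / 8.6 = 0.6977
Noncentrality parameter: δ = d / √(1/n₁ + 1/n₂) = 0.6977 / √(1/17 + 1/6) = 1.4692
Critical value for a two-sided test at α = 0.025: z_{α/2} = 2.241.
Power = Φ(δ − 2.241) + Φ(−δ − 2.241) = Φ(-0.772) + Φ(-3.711) = 0.2200 + 0.0001 = 0.2201.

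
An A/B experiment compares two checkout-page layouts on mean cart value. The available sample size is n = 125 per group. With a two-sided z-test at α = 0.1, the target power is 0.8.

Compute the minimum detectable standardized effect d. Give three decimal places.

d ≈ 0.315

Required noncentrality: δ = z_{0.05} + z_{0.20} = 1.645 + 0.842 = 2.486.
(Lower-tail contribution to power is negligible for δ > 0.)
δ = d·√(n/2) ⇒ d = δ/√(n/2) = 2.486/√(125/2) = 0.3145.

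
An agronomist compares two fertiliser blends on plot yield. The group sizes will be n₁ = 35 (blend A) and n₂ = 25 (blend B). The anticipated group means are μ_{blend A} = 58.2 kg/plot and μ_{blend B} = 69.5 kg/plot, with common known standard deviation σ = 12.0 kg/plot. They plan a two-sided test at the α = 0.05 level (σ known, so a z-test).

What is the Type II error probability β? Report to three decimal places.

β ≈ 0.051

Standardized effect: d = |μ_{blend A} − μ_{blend B}| / σ = |58.2 − 69.5| / 12.0 = 0.9417
Noncentrality parameter: δ = d / √(1/n₁ + 1/n₂) = 0.9417 / √(1/35 + 1/25) = 3.5960
Two-sided α = 0.05 → critical value z_{0.025} = 1.960.
Power = Φ(δ − 1.960) + Φ(−δ − 1.960) = Φ(1.636) + Φ(-5.556) = 0.9491 + 0.0000 = 0.9491.
Type II error: β = 1 − power = 1 − 0.9491 = 0.0509.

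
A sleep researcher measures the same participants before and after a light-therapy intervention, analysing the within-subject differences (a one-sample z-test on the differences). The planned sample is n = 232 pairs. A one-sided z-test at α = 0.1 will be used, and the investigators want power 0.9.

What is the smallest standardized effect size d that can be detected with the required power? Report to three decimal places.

Required noncentrality: δ = z_{0.1} + z_{0.10} = 1.282 + 1.282 = 2.563.
δ = d·√n ⇒ d = δ/√n = 2.563/√232 = 0.1683.

d ≈ 0.168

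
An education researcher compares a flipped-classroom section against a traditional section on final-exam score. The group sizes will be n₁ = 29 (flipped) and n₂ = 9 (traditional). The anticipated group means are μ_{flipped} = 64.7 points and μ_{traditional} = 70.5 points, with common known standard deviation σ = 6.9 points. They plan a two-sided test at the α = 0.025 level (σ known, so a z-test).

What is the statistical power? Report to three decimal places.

Standardized effect: d = |μ_{flipped} − μ_{traditional}| / σ = |64.7 − 70.5| / 6.9 = 0.8406
Noncentrality parameter: δ = d / √(1/n₁ + 1/n₂) = 0.8406 / √(1/29 + 1/9) = 2.2030
Two-sided α = 0.025 → critical value z_{0.0125} = 2.241.
Power = Φ(δ − 2.241) + Φ(−δ − 2.241) = Φ(-0.038) + Φ(-4.444) = 0.4847 + 0.0000 = 0.4847.

Power ≈ 0.485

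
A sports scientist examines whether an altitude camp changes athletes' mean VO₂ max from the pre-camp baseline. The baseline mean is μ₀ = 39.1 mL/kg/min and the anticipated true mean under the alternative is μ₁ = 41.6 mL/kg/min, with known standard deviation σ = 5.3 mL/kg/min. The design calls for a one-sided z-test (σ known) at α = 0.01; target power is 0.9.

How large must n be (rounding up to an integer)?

Standardized effect: d = |μ₁ − μ₀| / σ = |41.6 − 39.1| / 5.3 = 0.4717
For power 0.9 need Φ(δ − z_{0.01}) = 0.9, so δ = z_{0.01} + z_{0.10} = 2.326 + 1.282 = 3.608.
δ = d·√n ⇒ n = (δ/d)² = (3.608 / 0.4717)² = 58.50.
Rounding up, n = 59.

n = 59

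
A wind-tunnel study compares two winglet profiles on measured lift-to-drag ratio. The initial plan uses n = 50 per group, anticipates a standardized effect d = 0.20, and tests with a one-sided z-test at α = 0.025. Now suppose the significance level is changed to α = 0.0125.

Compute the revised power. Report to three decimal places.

δ = d·√(n/2) = 0.20 × √(50/2) = 1.0000 (unchanged). New critical value: z_{0.0125} = 2.241.
Revised power = P(Z > 2.241 − δ) = Φ(-1.241) = 0.1072.

Power ≈ 0.107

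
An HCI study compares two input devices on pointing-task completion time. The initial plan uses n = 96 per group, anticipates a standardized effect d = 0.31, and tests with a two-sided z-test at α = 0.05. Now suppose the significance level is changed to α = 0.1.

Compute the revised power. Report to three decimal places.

δ = d·√(n/2) = 0.31 × √(96/2) = 2.1477 (unchanged). New critical value: z_{0.05} = 1.645.
Revised power = Φ(δ − 1.645) + Φ(−δ − 1.645) = Φ(0.503) + Φ(-3.793) = 0.6925 + 0.0001 = 0.6926.

Power ≈ 0.693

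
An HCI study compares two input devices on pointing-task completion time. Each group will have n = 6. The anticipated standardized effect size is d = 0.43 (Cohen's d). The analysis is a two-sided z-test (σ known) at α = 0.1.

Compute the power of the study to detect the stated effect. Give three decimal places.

Noncentrality parameter: δ = d·√(n/2) = 0.43 × √(6/2) = 0.7448
Critical value for a two-sided test at α = 0.1: z_{α/2} = 1.645.
Power = Φ(δ − 1.645) + Φ(−δ − 1.645) = Φ(-0.900) + Φ(-2.390) = 0.1840 + 0.0084 = 0.1925.

Power ≈ 0.192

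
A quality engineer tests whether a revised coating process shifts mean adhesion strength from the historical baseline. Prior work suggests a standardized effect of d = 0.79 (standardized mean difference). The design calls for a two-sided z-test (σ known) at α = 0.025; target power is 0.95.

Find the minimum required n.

n = 25

Set Φ(δ − 2.241) = 0.95; then δ − 2.241 = Φ⁻¹(0.95) = 1.645, giving δ = 3.886.
(For δ > 0 the lower-tail rejection region contributes negligibly to power, so the one-term inversion is standard.)
δ = d·√n ⇒ n = (δ/d)² = (3.886 / 0.79)² = 24.20.
Rounding up, n = 25.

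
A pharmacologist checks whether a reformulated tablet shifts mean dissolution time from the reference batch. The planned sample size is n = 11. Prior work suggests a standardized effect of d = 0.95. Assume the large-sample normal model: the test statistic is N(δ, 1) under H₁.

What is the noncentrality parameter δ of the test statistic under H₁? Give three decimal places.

δ ≈ 3.151

δ = d·√n = 0.95 × √11 = 3.1508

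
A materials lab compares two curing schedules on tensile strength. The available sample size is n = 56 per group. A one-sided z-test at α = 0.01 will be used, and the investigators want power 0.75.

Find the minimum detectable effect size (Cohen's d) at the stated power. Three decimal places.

Required noncentrality: δ = z_{0.01} + z_{0.25} = 2.326 + 0.674 = 3.001.
δ = d·√(n/2) ⇒ d = δ/√(n/2) = 3.001/√(56/2) = 0.5671.

d ≈ 0.567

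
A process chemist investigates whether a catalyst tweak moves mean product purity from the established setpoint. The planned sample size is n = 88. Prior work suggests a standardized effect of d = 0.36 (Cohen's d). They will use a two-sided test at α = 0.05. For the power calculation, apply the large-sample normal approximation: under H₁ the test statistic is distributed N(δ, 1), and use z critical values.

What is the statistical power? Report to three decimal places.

Noncentrality parameter: δ = d·√n = 0.36 × √88 = 3.3771
Two-sided α = 0.05 → critical value z_{0.025} = 1.960.
Power = Φ(δ − 1.960) + Φ(−δ − 1.960) = Φ(1.417) + Φ(-5.337) = 0.9218 + 0.0000 = 0.9218.

Power ≈ 0.922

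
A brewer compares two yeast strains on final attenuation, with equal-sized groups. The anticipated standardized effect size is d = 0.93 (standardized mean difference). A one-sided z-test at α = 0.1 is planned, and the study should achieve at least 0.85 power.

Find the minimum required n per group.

n = 13 per group

Set Φ(δ − 1.282) = 0.85; then δ − 1.282 = Φ⁻¹(0.85) = 1.036, giving δ = 2.318.
δ = d·√(n/2) ⇒ n = 2(δ/d)² = 2 × (2.318 / 0.93)² = 12.42.
Round up to the next whole unit.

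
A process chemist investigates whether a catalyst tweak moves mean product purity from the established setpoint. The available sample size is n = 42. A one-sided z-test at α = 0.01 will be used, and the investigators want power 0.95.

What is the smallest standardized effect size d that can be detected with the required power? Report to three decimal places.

d ≈ 0.613

Need Φ(δ − 2.326) = 0.95, so δ = 2.326 + 1.645 = 3.971.
δ = d·√n ⇒ d = δ/√n = 3.971/√42 = 0.6128.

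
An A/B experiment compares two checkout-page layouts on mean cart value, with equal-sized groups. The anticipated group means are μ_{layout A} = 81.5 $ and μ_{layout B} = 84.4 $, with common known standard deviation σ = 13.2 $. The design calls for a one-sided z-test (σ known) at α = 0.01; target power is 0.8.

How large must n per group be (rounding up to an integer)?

n = 416 per group

Standardized effect: d = |μ_{layout A} − μ_{layout B}| / σ = |81.5 − 84.4| / 13.2 = 0.2197
For power 0.8 need Φ(δ − z_{0.01}) = 0.8, so δ = z_{0.01} + z_{0.20} = 2.326 + 0.842 = 3.168.
δ = d·√(n/2) ⇒ n = 2(δ/d)² = 2 × (3.168 / 0.2197)² = 415.86.
Round up to the next whole unit.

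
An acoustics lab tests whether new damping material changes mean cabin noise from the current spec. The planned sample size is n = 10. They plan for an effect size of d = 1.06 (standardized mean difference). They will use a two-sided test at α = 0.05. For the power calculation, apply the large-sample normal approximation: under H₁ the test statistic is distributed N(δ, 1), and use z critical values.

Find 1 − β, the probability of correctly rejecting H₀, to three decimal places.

Noncentrality parameter: δ = d·√n = 1.06 × √10 = 3.3520
Two-sided α = 0.05 → critical value z_{0.025} = 1.960.
Power = Φ(δ − 1.960) + Φ(−δ − 1.960) = Φ(1.392) + Φ(-5.312) = 0.9180 + 0.0000 = 0.9180.

Power ≈ 0.918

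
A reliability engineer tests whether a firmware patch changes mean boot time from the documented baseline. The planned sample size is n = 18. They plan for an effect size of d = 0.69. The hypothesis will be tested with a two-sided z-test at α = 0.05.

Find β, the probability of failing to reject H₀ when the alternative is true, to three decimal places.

β ≈ 0.167

Noncentrality parameter: δ = d·√n = 0.69 × √18 = 2.9274
Critical value for a two-sided test at α = 0.05: z_{α/2} = 1.960.
Power = Φ(δ − 1.960) + Φ(−δ − 1.960) = Φ(0.967) + Φ(-4.887) = 0.8333 + 0.0000 = 0.8333.
Type II error: β = 1 − power = 1 − 0.8333 = 0.1667.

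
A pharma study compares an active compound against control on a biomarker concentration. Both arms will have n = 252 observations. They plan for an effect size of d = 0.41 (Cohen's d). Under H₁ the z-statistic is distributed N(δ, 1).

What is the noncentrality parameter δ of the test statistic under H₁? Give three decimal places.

The noncentrality parameter scales effect size by the design's sample-size factor: δ = d·√(n/2) = 0.41 × √(252/2) = 4.6022

δ ≈ 4.602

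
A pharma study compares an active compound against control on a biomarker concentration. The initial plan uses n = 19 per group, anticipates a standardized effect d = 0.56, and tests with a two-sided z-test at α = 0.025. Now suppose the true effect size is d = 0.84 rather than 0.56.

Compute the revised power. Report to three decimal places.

With d = 0.84: δ = d·√(n/2) = 0.84 × √(19/2) = 2.5891. Critical value z_{0.0125} = 2.241.
Revised power = Φ(δ − 2.241) + Φ(−δ − 2.241) = Φ(0.348) + Φ(-4.830) = 0.6359 + 0.0000 = 0.6359.

Power ≈ 0.636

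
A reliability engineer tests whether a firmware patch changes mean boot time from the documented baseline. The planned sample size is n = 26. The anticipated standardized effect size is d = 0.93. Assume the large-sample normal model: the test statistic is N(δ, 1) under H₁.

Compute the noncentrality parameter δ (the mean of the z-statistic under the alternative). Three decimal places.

δ ≈ 4.742

The noncentrality parameter scales effect size by the design's sample-size factor: δ = d·√n = 0.93 × √26 = 4.7421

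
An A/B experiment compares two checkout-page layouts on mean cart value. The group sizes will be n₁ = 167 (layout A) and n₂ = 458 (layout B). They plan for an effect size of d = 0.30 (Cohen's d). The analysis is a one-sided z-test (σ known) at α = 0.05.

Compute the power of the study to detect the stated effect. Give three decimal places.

Noncentrality parameter: δ = d / √(1/n₁ + 1/n₂) = 0.30 / √(1/167 + 1/458) = 3.3187
One-sided α = 0.05 → critical value z_{0.05} = 1.645.
Power = P(Z > 1.645 − δ) = Φ(1.674) = 0.9529.

Power ≈ 0.953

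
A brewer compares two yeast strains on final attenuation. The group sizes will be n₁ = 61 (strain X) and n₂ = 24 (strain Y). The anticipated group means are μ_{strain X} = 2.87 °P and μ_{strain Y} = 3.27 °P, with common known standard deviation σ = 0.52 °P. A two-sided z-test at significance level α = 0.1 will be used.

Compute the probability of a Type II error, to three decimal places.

Standardized effect: d = |μ_{strain X} − μ_{strain Y}| / σ = |2.87 − 3.27| / 0.52 = 0.7692
Noncentrality parameter: δ = d / √(1/n₁ + 1/n₂) = 0.7692 / √(1/61 + 1/24) = 3.1924
Two-sided α = 0.1 → critical value z_{0.05} = 1.645.
Power = Φ(δ − 1.645) + Φ(−δ − 1.645) = Φ(1.548) + Φ(-4.837) = 0.9391 + 0.0000 = 0.9391.
Type II error: β = 1 − power = 1 − 0.9391 = 0.0609.

β ≈ 0.061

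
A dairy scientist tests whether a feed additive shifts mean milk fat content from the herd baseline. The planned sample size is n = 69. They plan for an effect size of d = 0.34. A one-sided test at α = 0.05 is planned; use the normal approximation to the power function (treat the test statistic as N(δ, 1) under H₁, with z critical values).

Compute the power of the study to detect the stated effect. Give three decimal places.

Noncentrality parameter: δ = d·√n = 0.34 × √69 = 2.8243
One-sided α = 0.05 → critical value z_{0.05} = 1.645.
Power = P(Z > 1.645 − δ) = Φ(1.179) = 0.8809.

Power ≈ 0.881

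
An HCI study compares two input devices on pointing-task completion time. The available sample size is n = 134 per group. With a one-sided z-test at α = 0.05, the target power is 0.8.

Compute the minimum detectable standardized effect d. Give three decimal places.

d ≈ 0.304

Need Φ(δ − 1.645) = 0.8, so δ = 1.645 + 0.842 = 2.486.
δ = d·√(n/2) ⇒ d = δ/√(n/2) = 2.486/√(134/2) = 0.3038.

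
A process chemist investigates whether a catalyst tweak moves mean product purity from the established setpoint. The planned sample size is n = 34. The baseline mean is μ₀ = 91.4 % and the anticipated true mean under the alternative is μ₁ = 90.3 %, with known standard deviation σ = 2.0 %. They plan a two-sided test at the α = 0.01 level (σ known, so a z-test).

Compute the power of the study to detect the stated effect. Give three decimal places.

Power ≈ 0.736

Standardized effect: d = |μ₁ − μ₀| / σ = |90.3 − 91.4| / 2.0 = 0.5500
Noncentrality parameter: δ = d·√n = 0.5500 × √34 = 3.2070
Two-sided α = 0.01 → critical value z_{0.005} = 2.576.
Power = Φ(δ − 2.576) + Φ(−δ − 2.576) = Φ(0.631) + Φ(-5.783) = 0.7360 + 0.0000 = 0.7360.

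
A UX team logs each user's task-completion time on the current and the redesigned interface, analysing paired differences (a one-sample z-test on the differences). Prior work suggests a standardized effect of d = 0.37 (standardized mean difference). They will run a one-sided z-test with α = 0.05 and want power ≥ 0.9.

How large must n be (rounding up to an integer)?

n = 63

Set Φ(δ − 1.645) = 0.9; then δ − 1.645 = Φ⁻¹(0.9) = 1.282, giving δ = 2.926.
δ = d·√n ⇒ n = (δ/d)² = (2.926 / 0.37)² = 62.56.
Round up to the next whole unit.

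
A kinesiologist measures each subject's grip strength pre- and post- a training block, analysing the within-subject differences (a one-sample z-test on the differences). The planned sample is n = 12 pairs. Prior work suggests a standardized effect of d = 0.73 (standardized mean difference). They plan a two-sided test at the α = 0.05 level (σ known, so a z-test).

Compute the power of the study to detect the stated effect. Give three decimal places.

Noncentrality parameter: δ = d·√n = 0.73 × √12 = 2.5288
Two-sided α = 0.05 → critical value z_{0.025} = 1.960.
Power = Φ(δ − 1.960) + Φ(−δ − 1.960) = Φ(0.569) + Φ(-4.489) = 0.7153 + 0.0000 = 0.7153.

Power ≈ 0.715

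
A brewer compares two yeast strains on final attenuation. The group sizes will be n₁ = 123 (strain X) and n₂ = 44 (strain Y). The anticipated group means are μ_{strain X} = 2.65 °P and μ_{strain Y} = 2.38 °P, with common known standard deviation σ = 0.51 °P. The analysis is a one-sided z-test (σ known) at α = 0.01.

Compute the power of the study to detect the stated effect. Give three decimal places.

Standardized effect: d = |μ_{strain X} − μ_{strain Y}| / σ = |2.65 − 2.38| / 0.51 = 0.5294
Noncentrality parameter: δ = d / √(1/n₁ + 1/n₂) = 0.5294 / √(1/123 + 1/44) = 3.0138
Critical value for a one-sided test at α = 0.01: z_α = 2.326.
Power = P(Z > 2.326 − δ) = Φ(0.687) = 0.7541.

Power ≈ 0.754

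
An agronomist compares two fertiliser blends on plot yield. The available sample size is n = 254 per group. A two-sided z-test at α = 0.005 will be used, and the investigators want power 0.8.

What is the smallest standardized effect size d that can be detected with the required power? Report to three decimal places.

d ≈ 0.324

Required noncentrality: δ = z_{0.0025} + z_{0.20} = 2.807 + 0.842 = 3.649.
(The second rejection-region term Φ(−δ − z_{α/2}) is negligible and dropped.)
δ = d·√(n/2) ⇒ d = δ/√(n/2) = 3.649/√(254/2) = 0.3238.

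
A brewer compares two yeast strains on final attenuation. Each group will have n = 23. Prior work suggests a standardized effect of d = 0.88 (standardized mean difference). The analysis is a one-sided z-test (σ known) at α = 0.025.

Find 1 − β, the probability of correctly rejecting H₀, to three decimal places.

Power ≈ 0.847

Noncentrality parameter: δ = d·√(n/2) = 0.88 × √(23/2) = 2.9842
Critical value for a one-sided test at α = 0.025: z_α = 1.960.
Power = P(Z > 1.960 − δ) = Φ(1.024) = 0.8471.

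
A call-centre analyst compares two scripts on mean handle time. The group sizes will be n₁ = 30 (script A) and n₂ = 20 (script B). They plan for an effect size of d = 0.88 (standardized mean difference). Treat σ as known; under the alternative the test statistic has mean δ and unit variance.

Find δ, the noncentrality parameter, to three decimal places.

δ ≈ 3.048

δ = d / √(1/n₁ + 1/n₂) = 0.88 / √(1/30 + 1/20) = 3.0484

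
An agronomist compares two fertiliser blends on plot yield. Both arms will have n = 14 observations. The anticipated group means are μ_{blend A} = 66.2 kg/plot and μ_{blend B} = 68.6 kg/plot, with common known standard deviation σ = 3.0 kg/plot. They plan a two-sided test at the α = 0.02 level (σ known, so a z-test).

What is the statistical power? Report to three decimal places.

Power ≈ 0.417

Standardized effect: d = |μ_{blend A} − μ_{blend B}| / σ = |66.2 − 68.6| / 3.0 = 0.8000
Noncentrality parameter: δ = d·√(n/2) = 0.8000 × √(14/2) = 2.1166
Critical value for a two-sided test at α = 0.02: z_{α/2} = 2.326.
Power = Φ(δ − 2.326) + Φ(−δ − 2.326) = Φ(-0.210) + Φ(-4.443) = 0.4169 + 0.0000 = 0.4169.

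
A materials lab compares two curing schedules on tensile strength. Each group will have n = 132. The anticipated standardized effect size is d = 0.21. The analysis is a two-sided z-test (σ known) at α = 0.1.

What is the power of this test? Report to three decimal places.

Power ≈ 0.525

Noncentrality parameter: δ = d·√(n/2) = 0.21 × √(132/2) = 1.7060
Critical value for a two-sided test at α = 0.1: z_{α/2} = 1.645.
Power = Φ(δ − 1.645) + Φ(−δ − 1.645) = Φ(0.061) + Φ(-3.351) = 0.5244 + 0.0004 = 0.5248.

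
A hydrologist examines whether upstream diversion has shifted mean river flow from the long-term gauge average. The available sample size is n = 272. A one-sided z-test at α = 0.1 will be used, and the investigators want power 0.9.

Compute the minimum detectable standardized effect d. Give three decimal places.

Need Φ(δ − 1.282) = 0.9, so δ = 1.282 + 1.282 = 2.563.
δ = d·√n ⇒ d = δ/√n = 2.563/√272 = 0.1554.

d ≈ 0.155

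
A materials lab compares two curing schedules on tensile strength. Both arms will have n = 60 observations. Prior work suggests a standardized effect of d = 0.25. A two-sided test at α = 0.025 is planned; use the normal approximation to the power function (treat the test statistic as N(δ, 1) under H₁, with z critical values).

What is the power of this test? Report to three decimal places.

Noncentrality parameter: δ = d·√(n/2) = 0.25 × √(60/2) = 1.3693
Two-sided α = 0.025 → critical value z_{0.0125} = 2.241.
Power = Φ(δ − 2.241) + Φ(−δ − 2.241) = Φ(-0.872) + Φ(-3.611) = 0.1916 + 0.0002 = 0.1917.

Power ≈ 0.192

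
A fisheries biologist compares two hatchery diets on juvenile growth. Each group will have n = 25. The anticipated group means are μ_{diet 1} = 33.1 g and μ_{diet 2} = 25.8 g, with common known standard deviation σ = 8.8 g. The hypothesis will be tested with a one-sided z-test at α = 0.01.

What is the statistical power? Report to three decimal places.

Power ≈ 0.728

Standardized effect: d = |μ_{diet 1} − μ_{diet 2}| / σ = |33.1 − 25.8| / 8.8 = 0.8295
Noncentrality parameter: δ = d·√(n/2) = 0.8295 × √(25/2) = 2.9329
Critical value for a one-sided test at α = 0.01: z_α = 2.326.
Power = P(Z > 2.326 − δ) = Φ(0.607) = 0.7279.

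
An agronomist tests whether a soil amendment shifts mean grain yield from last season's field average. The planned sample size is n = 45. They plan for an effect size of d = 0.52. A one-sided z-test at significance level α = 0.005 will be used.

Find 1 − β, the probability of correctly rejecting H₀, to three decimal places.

Power ≈ 0.819

Noncentrality parameter: λ = d·√n = 0.52 × √45 = 3.4883
Critical value for a one-sided test at α = 0.005: z_α = 2.576.
Power = P(Z > 2.576 − λ) = Φ(0.912) = 0.8192.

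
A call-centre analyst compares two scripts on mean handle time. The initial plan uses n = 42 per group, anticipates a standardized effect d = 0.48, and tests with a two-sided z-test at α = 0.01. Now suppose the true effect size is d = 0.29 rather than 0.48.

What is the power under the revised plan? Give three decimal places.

With d = 0.29: δ = d·√(n/2) = 0.29 × √(42/2) = 1.3289. Critical value z_{0.005} = 2.576.
Revised power = Φ(δ − 2.576) + Φ(−δ − 2.576) = Φ(-1.247) + Φ(-3.905) = 0.1062 + 0.0000 = 0.1063.

Power ≈ 0.106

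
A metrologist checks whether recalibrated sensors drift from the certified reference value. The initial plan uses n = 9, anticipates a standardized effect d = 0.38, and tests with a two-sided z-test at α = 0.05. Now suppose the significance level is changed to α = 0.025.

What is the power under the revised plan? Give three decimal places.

Power ≈ 0.136

δ = d·√n = 0.38 × √9 = 1.1400 (unchanged). New critical value: z_{0.0125} = 2.241.
Revised power = Φ(δ − 2.241) + Φ(−δ − 2.241) = Φ(-1.101) + Φ(-3.381) = 0.1354 + 0.0004 = 0.1357.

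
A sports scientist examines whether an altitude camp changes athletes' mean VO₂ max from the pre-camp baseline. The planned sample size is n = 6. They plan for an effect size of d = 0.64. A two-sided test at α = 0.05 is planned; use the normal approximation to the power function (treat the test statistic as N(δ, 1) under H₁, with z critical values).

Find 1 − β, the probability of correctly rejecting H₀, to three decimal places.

Power ≈ 0.348

Noncentrality parameter: δ = d·√n = 0.64 × √6 = 1.5677
Critical value for a two-sided test at α = 0.05: z_{α/2} = 1.960.
Power = Φ(δ − 1.960) + Φ(−δ − 1.960) = Φ(-0.392) + Φ(-3.528) = 0.3474 + 0.0002 = 0.3476.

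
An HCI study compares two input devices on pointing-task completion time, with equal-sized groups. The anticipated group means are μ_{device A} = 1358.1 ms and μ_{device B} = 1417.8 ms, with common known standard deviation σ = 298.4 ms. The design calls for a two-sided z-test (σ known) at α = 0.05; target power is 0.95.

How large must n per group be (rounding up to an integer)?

n = 650 per group

Standardized effect: d = |μ_{device A} − μ_{device B}| / σ = |1358.1 − 1417.8| / 298.4 = 0.2001
Set Φ(δ − 1.960) = 0.95; then δ − 1.960 = Φ⁻¹(0.95) = 1.645, giving δ = 3.605.
(The Φ(−δ − z_{α/2}) term is vanishingly small for δ > 0 and is dropped in the standard sample-size formula.)
δ = d·√(n/2) ⇒ n = 2(δ/d)² = 2 × (3.605 / 0.2001)² = 649.30.
Rounding up, n = 650 per group.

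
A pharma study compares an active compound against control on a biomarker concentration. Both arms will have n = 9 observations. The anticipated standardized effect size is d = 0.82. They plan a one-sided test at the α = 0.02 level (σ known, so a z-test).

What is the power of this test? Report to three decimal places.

Power ≈ 0.377

Noncentrality parameter: δ = d·√(n/2) = 0.82 × √(9/2) = 1.7395
Critical value for a one-sided test at α = 0.02: z_α = 2.054.
Power = P(Z > 2.054 − δ) = Φ(-0.314) = 0.3767.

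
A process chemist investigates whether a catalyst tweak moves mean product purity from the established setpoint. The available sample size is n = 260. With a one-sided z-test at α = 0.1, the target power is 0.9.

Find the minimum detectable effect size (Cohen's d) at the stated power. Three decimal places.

Required noncentrality: δ = z_{0.1} + z_{0.10} = 1.282 + 1.282 = 2.563.
δ = d·√n ⇒ d = δ/√n = 2.563/√260 = 0.1590.

d ≈ 0.159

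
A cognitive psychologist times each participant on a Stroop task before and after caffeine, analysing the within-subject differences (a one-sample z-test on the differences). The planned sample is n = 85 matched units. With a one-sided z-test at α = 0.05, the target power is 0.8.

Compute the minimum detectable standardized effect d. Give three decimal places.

d ≈ 0.270

Need Φ(δ − 1.645) = 0.8, so δ = 1.645 + 0.842 = 2.486.
δ = d·√n ⇒ d = δ/√n = 2.486/√85 = 0.2697.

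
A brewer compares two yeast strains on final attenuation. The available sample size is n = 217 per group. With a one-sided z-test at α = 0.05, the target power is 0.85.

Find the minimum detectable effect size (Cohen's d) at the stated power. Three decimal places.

d ≈ 0.257

Need Φ(δ − 1.645) = 0.85, so δ = 1.645 + 1.036 = 2.681.
δ = d·√(n/2) ⇒ d = δ/√(n/2) = 2.681/√(217/2) = 0.2574.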